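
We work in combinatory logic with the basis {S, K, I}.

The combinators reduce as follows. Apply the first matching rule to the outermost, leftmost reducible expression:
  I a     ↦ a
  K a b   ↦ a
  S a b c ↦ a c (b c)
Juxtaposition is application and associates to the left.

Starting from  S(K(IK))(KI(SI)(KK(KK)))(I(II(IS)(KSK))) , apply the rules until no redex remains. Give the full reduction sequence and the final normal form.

Answer: normal form = K(K(SS))  (in 11 steps)

Derivation:
  start: S(K(IK))(KI(SI)(KK(KK)))(I(II(IS)(KSK)))
  [1] K(IK)(I(II(IS)(KSK)))(KI(SI)(KK(KK))(I(II(IS)(KSK))))
  [2] IK(KI(SI)(KK(KK))(I(II(IS)(KSK))))
  [3] K(KI(SI)(KK(KK))(I(II(IS)(KSK))))
  [4] K(I(KK(KK))(I(II(IS)(KSK))))
  [5] K(KK(KK)(I(II(IS)(KSK))))
  [6] K(K(I(II(IS)(KSK))))
  [7] K(K(II(IS)(KSK)))
  [8] K(K(I(IS)(KSK)))
  [9] K(K(IS(KSK)))
  [10] K(K(S(KSK)))
  [11] K(K(SS))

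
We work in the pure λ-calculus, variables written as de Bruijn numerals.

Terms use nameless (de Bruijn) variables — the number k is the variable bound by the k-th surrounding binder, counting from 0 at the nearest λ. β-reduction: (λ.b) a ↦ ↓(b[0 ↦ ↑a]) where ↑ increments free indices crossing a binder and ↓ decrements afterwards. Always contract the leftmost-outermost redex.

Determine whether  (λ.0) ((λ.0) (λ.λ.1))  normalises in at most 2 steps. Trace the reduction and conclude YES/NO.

Answer: YES — reaches normal form λ.λ.1 in 2 ≤ 2 steps

Working:
  start: (λ.0) ((λ.0) (λ.λ.1))
  [1] (λ.0) (λ.λ.1)
  [2] λ.λ.1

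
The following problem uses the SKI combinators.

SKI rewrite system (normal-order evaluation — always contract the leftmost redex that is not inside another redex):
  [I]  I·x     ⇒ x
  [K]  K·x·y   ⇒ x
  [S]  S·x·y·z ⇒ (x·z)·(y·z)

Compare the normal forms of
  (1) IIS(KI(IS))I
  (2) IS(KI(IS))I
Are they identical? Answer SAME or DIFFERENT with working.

Answer: SAME — A ⇓ SII, B ⇓ SII

Reduction:
Term A:
  start: IIS(KI(IS))I
  →1  IS(KI(IS))I
  →2  S(KI(IS))I
  →3  SII

Term B:
  start: IS(KI(IS))I
  →1  S(KI(IS))I
  →2  SII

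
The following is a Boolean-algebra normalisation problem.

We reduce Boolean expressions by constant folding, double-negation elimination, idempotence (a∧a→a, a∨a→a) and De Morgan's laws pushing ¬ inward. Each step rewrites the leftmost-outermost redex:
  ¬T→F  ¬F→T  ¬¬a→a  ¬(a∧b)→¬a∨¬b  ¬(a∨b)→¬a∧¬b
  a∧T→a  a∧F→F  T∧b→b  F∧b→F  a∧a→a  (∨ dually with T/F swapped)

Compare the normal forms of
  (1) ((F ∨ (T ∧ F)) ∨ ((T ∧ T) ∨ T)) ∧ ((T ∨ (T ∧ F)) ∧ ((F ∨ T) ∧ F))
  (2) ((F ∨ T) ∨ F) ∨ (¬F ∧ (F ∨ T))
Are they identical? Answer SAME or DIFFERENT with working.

Answer: DIFFERENT — A ⇓ F, B ⇓ T

Working:
Term A:
  start: ((F ∨ (T ∧ F)) ∨ ((T ∧ T) ∨ T)) ∧ ((T ∨ (T ∧ F)) ∧ ((F ∨ T) ∧ F))
  →1  ((T ∧ F) ∨ ((T ∧ T) ∨ T)) ∧ ((T ∨ (T ∧ F)) ∧ ((F ∨ T) ∧ F))
  →2  (F ∨ ((T ∧ T) ∨ T)) ∧ ((T ∨ (T ∧ F)) ∧ ((F ∨ T) ∧ F))
  →3  ((T ∧ T) ∨ T) ∧ ((T ∨ (T ∧ F)) ∧ ((F ∨ T) ∧ F))
  →4  T ∧ ((T ∨ (T ∧ F)) ∧ ((F ∨ T) ∧ F))
  →5  (T ∨ (T ∧ F)) ∧ ((F ∨ T) ∧ F)
  →6  T ∧ ((F ∨ T) ∧ F)
  →7  (F ∨ T) ∧ F
  →8  F

Term B:
  start: ((F ∨ T) ∨ F) ∨ (¬F ∧ (F ∨ T))
  →1  (F ∨ T) ∨ (¬F ∧ (F ∨ T))
  →2  T ∨ (¬F ∧ (F ∨ T))
  →3  T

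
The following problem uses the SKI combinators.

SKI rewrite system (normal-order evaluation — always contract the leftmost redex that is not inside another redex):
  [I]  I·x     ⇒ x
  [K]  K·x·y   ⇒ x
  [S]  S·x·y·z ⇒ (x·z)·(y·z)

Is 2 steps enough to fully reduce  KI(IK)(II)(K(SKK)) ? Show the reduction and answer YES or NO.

  start: KI(IK)(II)(K(SKK))
  step 1: I(II)(K(SKK))
  step 2: II(K(SKK))

Answer: NO — after 2 steps the term is II(K(SKK)), not yet normal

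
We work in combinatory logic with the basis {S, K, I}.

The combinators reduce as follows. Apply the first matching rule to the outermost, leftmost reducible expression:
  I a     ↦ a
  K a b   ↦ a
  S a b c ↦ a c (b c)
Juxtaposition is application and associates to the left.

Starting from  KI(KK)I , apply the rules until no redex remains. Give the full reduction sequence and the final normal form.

  start: KI(KK)I
  [1] II
  [2] I

Answer: normal form = I  (in 2 steps)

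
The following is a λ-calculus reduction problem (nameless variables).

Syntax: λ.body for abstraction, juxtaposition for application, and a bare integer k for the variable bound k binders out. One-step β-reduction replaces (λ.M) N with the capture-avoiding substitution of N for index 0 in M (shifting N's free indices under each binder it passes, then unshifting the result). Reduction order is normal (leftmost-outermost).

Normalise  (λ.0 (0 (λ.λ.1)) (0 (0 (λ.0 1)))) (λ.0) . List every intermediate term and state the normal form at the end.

Answer: normal form = λ.λ.0 (λ.0)  (in 6 steps)

Derivation:
  start: (λ.0 (0 (λ.λ.1)) (0 (0 (λ.0 1)))) (λ.0)
  →1  (λ.0) ((λ.0) (λ.λ.1)) ((λ.0) ((λ.0) (λ.0 (λ.0))))
  →2  (λ.0) (λ.λ.1) ((λ.0) ((λ.0) (λ.0 (λ.0))))
  →3  (λ.λ.1) ((λ.0) ((λ.0) (λ.0 (λ.0))))
  →4  λ.(λ.0) ((λ.0) (λ.0 (λ.0)))
  →5  λ.(λ.0) (λ.0 (λ.0))
  →6  λ.λ.0 (λ.0)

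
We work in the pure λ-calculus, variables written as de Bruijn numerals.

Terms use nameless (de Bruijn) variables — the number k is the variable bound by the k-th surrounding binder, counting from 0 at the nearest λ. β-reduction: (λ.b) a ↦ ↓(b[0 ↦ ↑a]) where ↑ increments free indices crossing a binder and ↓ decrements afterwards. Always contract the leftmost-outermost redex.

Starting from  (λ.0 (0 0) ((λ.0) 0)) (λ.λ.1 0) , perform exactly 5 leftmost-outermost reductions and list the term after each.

Answer: after 5 steps: (λ.λ.1 0) ((λ.0) (λ.λ.1 0))

Derivation:
  start: (λ.0 (0 0) ((λ.0) 0)) (λ.λ.1 0)
  step 1: (λ.λ.1 0) ((λ.λ.1 0) (λ.λ.1 0)) ((λ.0) (λ.λ.1 0))
  step 2: (λ.(λ.λ.1 0) (λ.λ.1 0) 0) ((λ.0) (λ.λ.1 0))
  step 3: (λ.λ.1 0) (λ.λ.1 0) ((λ.0) (λ.λ.1 0))
  step 4: (λ.(λ.λ.1 0) 0) ((λ.0) (λ.λ.1 0))
  step 5: (λ.λ.1 0) ((λ.0) (λ.λ.1 0))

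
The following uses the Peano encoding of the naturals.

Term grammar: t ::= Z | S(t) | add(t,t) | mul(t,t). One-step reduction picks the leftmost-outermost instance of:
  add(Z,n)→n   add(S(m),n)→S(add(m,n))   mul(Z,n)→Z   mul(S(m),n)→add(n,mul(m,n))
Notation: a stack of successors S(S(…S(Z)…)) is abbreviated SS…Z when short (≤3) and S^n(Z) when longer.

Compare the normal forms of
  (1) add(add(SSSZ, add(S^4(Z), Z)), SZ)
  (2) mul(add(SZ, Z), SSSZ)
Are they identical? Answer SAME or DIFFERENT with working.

Answer: DIFFERENT — A ⇓ S^8(Z), B ⇓ SSSZ

Working:
Term A:
  start: add(add(SSSZ, add(S^4(Z), Z)), SZ)
  [1] add(S(add(SSZ, add(S^4(Z), Z))), SZ)
  [2] S(add(add(SSZ, add(S^4(Z), Z)), SZ))
  [3] S(add(S(add(SZ, add(S^4(Z), Z))), SZ))
  [4] S(S(add(add(SZ, add(S^4(Z), Z)), SZ)))
  [5] S(S(add(S(add(Z, add(S^4(Z), Z))), SZ)))
  [6] S(S(S(add(add(Z, add(S^4(Z), Z)), SZ))))
  [7] S(S(S(add(add(S^4(Z), Z), SZ))))
  [8] S(S(S(add(S(add(SSSZ, Z)), SZ))))
  [9] S(S(S(S(add(add(SSSZ, Z), SZ)))))
  [10] S(S(S(S(add(S(add(SSZ, Z)), SZ)))))
  [11] S(S(S(S(S(add(add(SSZ, Z), SZ))))))
  [12] S(S(S(S(S(add(S(add(SZ, Z)), SZ))))))
  [13] S(S(S(S(S(S(add(add(SZ, Z), SZ)))))))
  [14] S(S(S(S(S(S(add(S(add(Z, Z)), SZ)))))))
  [15] S(S(S(S(S(S(S(add(add(Z, Z), SZ))))))))
  [16] S(S(S(S(S(S(S(add(Z, SZ))))))))
  [17] S^8(Z)

Term B:
  start: mul(add(SZ, Z), SSSZ)
  [1] mul(S(add(Z, Z)), SSSZ)
  [2] add(SSSZ, mul(add(Z, Z), SSSZ))
  [3] S(add(SSZ, mul(add(Z, Z), SSSZ)))
  [4] S(S(add(SZ, mul(add(Z, Z), SSSZ))))
  [5] S(S(S(add(Z, mul(add(Z, Z), SSSZ)))))
  [6] S(S(S(mul(add(Z, Z), SSSZ))))
  [7] S(S(S(mul(Z, SSSZ))))
  [8] SSSZ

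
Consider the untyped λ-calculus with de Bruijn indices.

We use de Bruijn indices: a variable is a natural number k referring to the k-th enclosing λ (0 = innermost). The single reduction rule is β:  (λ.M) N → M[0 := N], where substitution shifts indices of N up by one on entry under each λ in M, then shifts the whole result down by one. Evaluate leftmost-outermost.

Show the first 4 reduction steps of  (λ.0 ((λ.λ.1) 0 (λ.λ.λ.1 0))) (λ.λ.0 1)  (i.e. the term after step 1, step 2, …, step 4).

Answer: after 4 steps: λ.0 (λ.λ.0 1)

Working:
  start: (λ.0 ((λ.λ.1) 0 (λ.λ.λ.1 0))) (λ.λ.0 1)
  →1  (λ.λ.0 1) ((λ.λ.1) (λ.λ.0 1) (λ.λ.λ.1 0))
  →2  λ.0 ((λ.λ.1) (λ.λ.0 1) (λ.λ.λ.1 0))
  →3  λ.0 ((λ.λ.λ.0 1) (λ.λ.λ.1 0))
  →4  λ.0 (λ.λ.0 1)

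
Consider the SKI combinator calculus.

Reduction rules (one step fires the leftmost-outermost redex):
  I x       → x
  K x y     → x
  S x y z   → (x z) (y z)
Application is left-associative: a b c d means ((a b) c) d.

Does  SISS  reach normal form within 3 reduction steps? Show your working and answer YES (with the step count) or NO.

  start: SISS
  →1  IS(SS)
  →2  S(SS)

Answer: YES — reaches normal form S(SS) in 2 ≤ 3 steps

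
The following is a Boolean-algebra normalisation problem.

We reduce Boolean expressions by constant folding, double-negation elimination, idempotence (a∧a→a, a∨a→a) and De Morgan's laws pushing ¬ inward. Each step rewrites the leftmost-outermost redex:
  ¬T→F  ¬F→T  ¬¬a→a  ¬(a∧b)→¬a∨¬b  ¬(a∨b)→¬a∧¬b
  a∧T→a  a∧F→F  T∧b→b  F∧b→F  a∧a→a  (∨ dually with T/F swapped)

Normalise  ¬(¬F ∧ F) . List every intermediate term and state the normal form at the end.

Answer: normal form = T  (in 4 steps)

Reduction:
  start: ¬(¬F ∧ F)
  [1] ¬¬F ∨ ¬F
  [2] F ∨ ¬F
  [3] ¬F
  [4] T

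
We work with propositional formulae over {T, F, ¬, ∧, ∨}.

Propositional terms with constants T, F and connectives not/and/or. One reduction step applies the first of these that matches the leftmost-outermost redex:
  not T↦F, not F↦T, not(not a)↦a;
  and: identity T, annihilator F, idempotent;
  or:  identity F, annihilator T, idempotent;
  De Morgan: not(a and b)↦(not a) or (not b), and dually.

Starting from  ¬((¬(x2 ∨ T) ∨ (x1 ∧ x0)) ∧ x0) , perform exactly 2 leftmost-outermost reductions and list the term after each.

Answer: after 2 steps: (¬¬(x2 ∨ T) ∧ ¬(x1 ∧ x0)) ∨ ¬x0

Working:
  start: ¬((¬(x2 ∨ T) ∨ (x1 ∧ x0)) ∧ x0)
  [1] ¬(¬(x2 ∨ T) ∨ (x1 ∧ x0)) ∨ ¬x0
  [2] (¬¬(x2 ∨ T) ∧ ¬(x1 ∧ x0)) ∨ ¬x0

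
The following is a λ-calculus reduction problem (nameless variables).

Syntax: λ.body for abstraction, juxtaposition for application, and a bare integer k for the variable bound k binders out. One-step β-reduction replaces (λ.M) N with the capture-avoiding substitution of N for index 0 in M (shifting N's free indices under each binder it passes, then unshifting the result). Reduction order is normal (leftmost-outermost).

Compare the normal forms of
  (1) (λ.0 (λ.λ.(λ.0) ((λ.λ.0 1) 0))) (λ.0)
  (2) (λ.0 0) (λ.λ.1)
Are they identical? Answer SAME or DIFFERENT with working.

Answer: DIFFERENT — A ⇓ λ.λ.λ.0 1, B ⇓ λ.λ.λ.1

Reduction:
Term A:
  start: (λ.0 (λ.λ.(λ.0) ((λ.λ.0 1) 0))) (λ.0)
  [1] (λ.0) (λ.λ.(λ.0) ((λ.λ.0 1) 0))
  [2] λ.λ.(λ.0) ((λ.λ.0 1) 0)
  [3] λ.λ.(λ.λ.0 1) 0
  [4] λ.λ.λ.0 1

Term B:
  start: (λ.0 0) (λ.λ.1)
  [1] (λ.λ.1) (λ.λ.1)
  [2] λ.λ.λ.1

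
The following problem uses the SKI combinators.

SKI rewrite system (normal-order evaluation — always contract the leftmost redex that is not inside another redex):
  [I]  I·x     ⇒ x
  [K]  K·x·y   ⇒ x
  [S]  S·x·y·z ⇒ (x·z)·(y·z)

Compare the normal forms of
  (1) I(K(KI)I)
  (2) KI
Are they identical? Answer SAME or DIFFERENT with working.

Answer: SAME — A ⇓ KI, B ⇓ KI

Working:
Term A:
  start: I(K(KI)I)
  [1] K(KI)I
  [2] KI

Term B:
  start: KI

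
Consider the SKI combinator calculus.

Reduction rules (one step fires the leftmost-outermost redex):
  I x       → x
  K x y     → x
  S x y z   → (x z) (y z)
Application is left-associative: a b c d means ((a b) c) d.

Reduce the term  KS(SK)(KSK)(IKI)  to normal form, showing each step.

  start: KS(SK)(KSK)(IKI)
  [1] S(KSK)(IKI)
  [2] SS(IKI)
  [3] SS(KI)

Answer: normal form = SS(KI)  (in 3 steps)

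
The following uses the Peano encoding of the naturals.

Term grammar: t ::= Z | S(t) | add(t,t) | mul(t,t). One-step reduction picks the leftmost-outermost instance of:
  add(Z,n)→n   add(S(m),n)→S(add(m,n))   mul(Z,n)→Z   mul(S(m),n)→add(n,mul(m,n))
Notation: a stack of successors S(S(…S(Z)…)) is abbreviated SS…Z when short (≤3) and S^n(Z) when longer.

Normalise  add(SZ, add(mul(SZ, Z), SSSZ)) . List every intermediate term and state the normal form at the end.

  start: add(SZ, add(mul(SZ, Z), SSSZ))
  step 1: S(add(Z, add(mul(SZ, Z), SSSZ)))
  step 2: S(add(mul(SZ, Z), SSSZ))
  step 3: S(add(add(Z, mul(Z, Z)), SSSZ))
  step 4: S(add(mul(Z, Z), SSSZ))
  step 5: S(add(Z, SSSZ))
  step 6: S^4(Z)

Answer: normal form = S^4(Z)  (in 6 steps)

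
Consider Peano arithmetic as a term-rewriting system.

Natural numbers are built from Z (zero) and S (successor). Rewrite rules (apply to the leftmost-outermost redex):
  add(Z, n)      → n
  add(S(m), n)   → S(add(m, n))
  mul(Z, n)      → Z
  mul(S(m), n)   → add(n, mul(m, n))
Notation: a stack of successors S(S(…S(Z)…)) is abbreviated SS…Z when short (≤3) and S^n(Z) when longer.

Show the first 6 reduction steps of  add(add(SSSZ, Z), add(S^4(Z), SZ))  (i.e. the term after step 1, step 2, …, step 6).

Answer: after 6 steps: S(S(S(add(add(Z, Z), add(S^4(Z), SZ)))))

Reduction:
  start: add(add(SSSZ, Z), add(S^4(Z), SZ))
  →1  add(S(add(SSZ, Z)), add(S^4(Z), SZ))
  →2  S(add(add(SSZ, Z), add(S^4(Z), SZ)))
  →3  S(add(S(add(SZ, Z)), add(S^4(Z), SZ)))
  →4  S(S(add(add(SZ, Z), add(S^4(Z), SZ))))
  →5  S(S(add(S(add(Z, Z)), add(S^4(Z), SZ))))
  →6  S(S(S(add(add(Z, Z), add(S^4(Z), SZ)))))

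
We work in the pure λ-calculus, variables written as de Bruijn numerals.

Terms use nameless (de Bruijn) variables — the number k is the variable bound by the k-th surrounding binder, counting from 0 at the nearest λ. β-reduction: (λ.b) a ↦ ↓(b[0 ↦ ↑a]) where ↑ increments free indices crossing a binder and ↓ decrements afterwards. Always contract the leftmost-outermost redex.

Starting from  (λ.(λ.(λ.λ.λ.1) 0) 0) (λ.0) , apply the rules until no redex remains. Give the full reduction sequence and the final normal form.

  start: (λ.(λ.(λ.λ.λ.1) 0) 0) (λ.0)
  →1  (λ.(λ.λ.λ.1) 0) (λ.0)
  →2  (λ.λ.λ.1) (λ.0)
  →3  λ.λ.1

Answer: normal form = λ.λ.1  (in 3 steps)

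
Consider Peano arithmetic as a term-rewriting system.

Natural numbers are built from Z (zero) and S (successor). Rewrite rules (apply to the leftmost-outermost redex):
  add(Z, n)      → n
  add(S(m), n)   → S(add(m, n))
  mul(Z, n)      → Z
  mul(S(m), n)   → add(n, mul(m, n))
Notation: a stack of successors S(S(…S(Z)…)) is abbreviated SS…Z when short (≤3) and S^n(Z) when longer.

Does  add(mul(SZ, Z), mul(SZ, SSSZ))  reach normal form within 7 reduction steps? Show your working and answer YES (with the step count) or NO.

  start: add(mul(SZ, Z), mul(SZ, SSSZ))
  →1  add(add(Z, mul(Z, Z)), mul(SZ, SSSZ))
  →2  add(mul(Z, Z), mul(SZ, SSSZ))
  →3  add(Z, mul(SZ, SSSZ))
  →4  mul(SZ, SSSZ)
  →5  add(SSSZ, mul(Z, SSSZ))
  →6  S(add(SSZ, mul(Z, SSSZ)))
  →7  S(S(add(SZ, mul(Z, SSSZ))))

Answer: NO — after 7 steps the term is S(S(add(SZ, mul(Z, SSSZ)))), not yet normal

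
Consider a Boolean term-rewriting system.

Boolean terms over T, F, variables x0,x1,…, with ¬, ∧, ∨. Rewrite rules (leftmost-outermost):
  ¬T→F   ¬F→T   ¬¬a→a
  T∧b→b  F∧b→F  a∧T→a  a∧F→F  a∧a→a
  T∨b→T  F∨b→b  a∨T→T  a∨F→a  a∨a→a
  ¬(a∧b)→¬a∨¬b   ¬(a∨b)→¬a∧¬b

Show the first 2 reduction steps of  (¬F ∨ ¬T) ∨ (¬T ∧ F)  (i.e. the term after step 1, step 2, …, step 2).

Answer: after 2 steps: T ∨ (¬T ∧ F)

Derivation:
  start: (¬F ∨ ¬T) ∨ (¬T ∧ F)
  →1  (T ∨ ¬T) ∨ (¬T ∧ F)
  →2  T ∨ (¬T ∧ F)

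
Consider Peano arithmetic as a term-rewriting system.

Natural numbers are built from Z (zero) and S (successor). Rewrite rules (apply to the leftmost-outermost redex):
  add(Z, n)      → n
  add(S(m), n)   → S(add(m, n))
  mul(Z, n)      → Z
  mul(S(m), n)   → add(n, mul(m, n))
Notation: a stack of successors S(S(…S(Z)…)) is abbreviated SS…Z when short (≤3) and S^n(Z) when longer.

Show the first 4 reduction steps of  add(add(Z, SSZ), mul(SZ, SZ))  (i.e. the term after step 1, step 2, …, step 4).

  start: add(add(Z, SSZ), mul(SZ, SZ))
  step 1: add(SSZ, mul(SZ, SZ))
  step 2: S(add(SZ, mul(SZ, SZ)))
  step 3: S(S(add(Z, mul(SZ, SZ))))
  step 4: S(S(mul(SZ, SZ)))

Answer: after 4 steps: S(S(mul(SZ, SZ)))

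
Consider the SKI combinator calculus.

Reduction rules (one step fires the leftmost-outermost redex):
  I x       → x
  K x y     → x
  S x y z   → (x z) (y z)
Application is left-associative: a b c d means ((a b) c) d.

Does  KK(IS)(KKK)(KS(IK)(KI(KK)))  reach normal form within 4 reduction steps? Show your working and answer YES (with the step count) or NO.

Answer: YES — reaches normal form K in 3 ≤ 4 steps

Working:
  start: KK(IS)(KKK)(KS(IK)(KI(KK)))
  step 1: K(KKK)(KS(IK)(KI(KK)))
  step 2: KKK
  step 3: K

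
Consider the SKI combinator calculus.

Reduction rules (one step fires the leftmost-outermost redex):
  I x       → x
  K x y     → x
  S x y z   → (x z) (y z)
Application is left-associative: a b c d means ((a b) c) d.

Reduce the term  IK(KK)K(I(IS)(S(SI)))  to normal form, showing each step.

  start: IK(KK)K(I(IS)(S(SI)))
  →1  K(KK)K(I(IS)(S(SI)))
  →2  KK(I(IS)(S(SI)))
  →3  K

Answer: normal form = K  (in 3 steps)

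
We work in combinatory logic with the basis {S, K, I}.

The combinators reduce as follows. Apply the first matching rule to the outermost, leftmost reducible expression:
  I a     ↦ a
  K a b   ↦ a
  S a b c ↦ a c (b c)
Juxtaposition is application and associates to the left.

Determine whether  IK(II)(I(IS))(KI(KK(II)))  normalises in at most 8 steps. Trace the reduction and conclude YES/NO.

Answer: YES — reaches normal form I in 5 ≤ 8 steps

Working:
  start: IK(II)(I(IS))(KI(KK(II)))
  [1] K(II)(I(IS))(KI(KK(II)))
  [2] II(KI(KK(II)))
  [3] I(KI(KK(II)))
  [4] KI(KK(II))
  [5] I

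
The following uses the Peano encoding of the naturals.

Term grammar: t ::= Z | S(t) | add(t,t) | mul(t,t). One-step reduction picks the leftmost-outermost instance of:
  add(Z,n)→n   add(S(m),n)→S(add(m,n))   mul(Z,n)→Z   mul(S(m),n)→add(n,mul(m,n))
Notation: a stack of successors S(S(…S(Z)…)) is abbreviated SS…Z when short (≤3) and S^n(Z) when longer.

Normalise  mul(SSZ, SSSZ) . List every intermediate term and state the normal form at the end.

  start: mul(SSZ, SSSZ)
  step 1: add(SSSZ, mul(SZ, SSSZ))
  step 2: S(add(SSZ, mul(SZ, SSSZ)))
  step 3: S(S(add(SZ, mul(SZ, SSSZ))))
  step 4: S(S(S(add(Z, mul(SZ, SSSZ)))))
  step 5: S(S(S(mul(SZ, SSSZ))))
  step 6: S(S(S(add(SSSZ, mul(Z, SSSZ)))))
  step 7: S(S(S(S(add(SSZ, mul(Z, SSSZ))))))
  step 8: S(S(S(S(S(add(SZ, mul(Z, SSSZ)))))))
  step 9: S(S(S(S(S(S(add(Z, mul(Z, SSSZ))))))))
  step 10: S(S(S(S(S(S(mul(Z, SSSZ)))))))
  step 11: S^6(Z)

Answer: normal form = S^6(Z)  (in 11 steps)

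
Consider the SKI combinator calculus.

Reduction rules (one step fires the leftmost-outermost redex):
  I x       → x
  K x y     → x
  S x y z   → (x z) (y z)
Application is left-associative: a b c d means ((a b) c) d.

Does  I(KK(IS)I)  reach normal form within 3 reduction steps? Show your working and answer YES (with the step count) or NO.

Answer: YES — reaches normal form KI in 2 ≤ 3 steps

Reduction:
  start: I(KK(IS)I)
  step 1: KK(IS)I
  step 2: KI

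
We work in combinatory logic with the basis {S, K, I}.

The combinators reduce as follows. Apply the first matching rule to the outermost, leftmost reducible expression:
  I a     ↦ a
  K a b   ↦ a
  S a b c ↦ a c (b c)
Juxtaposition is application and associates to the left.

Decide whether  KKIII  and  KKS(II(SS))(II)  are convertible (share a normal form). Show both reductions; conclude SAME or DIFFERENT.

Term A:
  start: KKIII
  →1  KII
  →2  I

Term B:
  start: KKS(II(SS))(II)
  →1  K(II(SS))(II)
  →2  II(SS)
  →3  I(SS)
  →4  SS

Answer: DIFFERENT — A ⇓ I, B ⇓ SS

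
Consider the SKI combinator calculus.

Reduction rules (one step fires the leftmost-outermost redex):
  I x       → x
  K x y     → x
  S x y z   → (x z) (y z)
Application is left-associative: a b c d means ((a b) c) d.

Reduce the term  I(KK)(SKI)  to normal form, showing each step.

  start: I(KK)(SKI)
  →1  KK(SKI)
  →2  K

Answer: normal form = K  (in 2 steps)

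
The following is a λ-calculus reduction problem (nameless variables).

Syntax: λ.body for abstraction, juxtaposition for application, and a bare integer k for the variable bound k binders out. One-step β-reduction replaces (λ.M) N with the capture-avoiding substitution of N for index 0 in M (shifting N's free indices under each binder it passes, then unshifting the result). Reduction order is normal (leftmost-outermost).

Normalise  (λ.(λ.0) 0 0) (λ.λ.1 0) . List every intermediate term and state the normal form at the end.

Answer: normal form = λ.λ.1 0  (in 4 steps)

Working:
  start: (λ.(λ.0) 0 0) (λ.λ.1 0)
  →1  (λ.0) (λ.λ.1 0) (λ.λ.1 0)
  →2  (λ.λ.1 0) (λ.λ.1 0)
  →3  λ.(λ.λ.1 0) 0
  →4  λ.λ.1 0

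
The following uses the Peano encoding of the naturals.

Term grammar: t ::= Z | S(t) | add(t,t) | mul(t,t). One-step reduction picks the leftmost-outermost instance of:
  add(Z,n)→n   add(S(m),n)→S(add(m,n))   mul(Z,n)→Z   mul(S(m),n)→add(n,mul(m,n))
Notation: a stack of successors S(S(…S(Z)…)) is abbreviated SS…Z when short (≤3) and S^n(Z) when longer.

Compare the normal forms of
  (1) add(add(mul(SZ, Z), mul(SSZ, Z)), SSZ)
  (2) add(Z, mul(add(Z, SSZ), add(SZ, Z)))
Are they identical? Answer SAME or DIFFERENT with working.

Term A:
  start: add(add(mul(SZ, Z), mul(SSZ, Z)), SSZ)
  [1] add(add(add(Z, mul(Z, Z)), mul(SSZ, Z)), SSZ)
  [2] add(add(mul(Z, Z), mul(SSZ, Z)), SSZ)
  [3] add(add(Z, mul(SSZ, Z)), SSZ)
  [4] add(mul(SSZ, Z), SSZ)
  [5] add(add(Z, mul(SZ, Z)), SSZ)
  [6] add(mul(SZ, Z), SSZ)
  [7] add(add(Z, mul(Z, Z)), SSZ)
  [8] add(mul(Z, Z), SSZ)
  [9] add(Z, SSZ)
  [10] SSZ

Term B:
  start: add(Z, mul(add(Z, SSZ), add(SZ, Z)))
  [1] mul(add(Z, SSZ), add(SZ, Z))
  [2] mul(SSZ, add(SZ, Z))
  [3] add(add(SZ, Z), mul(SZ, add(SZ, Z)))
  [4] add(S(add(Z, Z)), mul(SZ, add(SZ, Z)))
  [5] S(add(add(Z, Z), mul(SZ, add(SZ, Z))))
  [6] S(add(Z, mul(SZ, add(SZ, Z))))
  [7] S(mul(SZ, add(SZ, Z)))
  [8] S(add(add(SZ, Z), mul(Z, add(SZ, Z))))
  [9] S(add(S(add(Z, Z)), mul(Z, add(SZ, Z))))
  [10] S(S(add(add(Z, Z), mul(Z, add(SZ, Z)))))
  [11] S(S(add(Z, mul(Z, add(SZ, Z)))))
  [12] S(S(mul(Z, add(SZ, Z))))
  [13] SSZ

Answer: SAME — A ⇓ SSZ, B ⇓ SSZ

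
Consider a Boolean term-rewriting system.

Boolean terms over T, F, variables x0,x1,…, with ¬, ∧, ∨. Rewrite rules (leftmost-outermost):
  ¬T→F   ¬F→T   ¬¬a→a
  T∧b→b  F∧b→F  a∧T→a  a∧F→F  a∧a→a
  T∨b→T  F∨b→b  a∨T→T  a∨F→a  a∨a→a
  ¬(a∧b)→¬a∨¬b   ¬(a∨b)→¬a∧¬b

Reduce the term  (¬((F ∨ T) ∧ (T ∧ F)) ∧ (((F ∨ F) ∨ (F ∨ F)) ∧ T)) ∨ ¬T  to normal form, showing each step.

Answer: normal form = F  (in 16 steps)

Derivation:
  start: (¬((F ∨ T) ∧ (T ∧ F)) ∧ (((F ∨ F) ∨ (F ∨ F)) ∧ T)) ∨ ¬T
  step 1: ((¬(F ∨ T) ∨ ¬(T ∧ F)) ∧ (((F ∨ F) ∨ (F ∨ F)) ∧ T)) ∨ ¬T
  step 2: (((¬F ∧ ¬T) ∨ ¬(T ∧ F)) ∧ (((F ∨ F) ∨ (F ∨ F)) ∧ T)) ∨ ¬T
  step 3: (((T ∧ ¬T) ∨ ¬(T ∧ F)) ∧ (((F ∨ F) ∨ (F ∨ F)) ∧ T)) ∨ ¬T
  step 4: ((¬T ∨ ¬(T ∧ F)) ∧ (((F ∨ F) ∨ (F ∨ F)) ∧ T)) ∨ ¬T
  step 5: ((F ∨ ¬(T ∧ F)) ∧ (((F ∨ F) ∨ (F ∨ F)) ∧ T)) ∨ ¬T
  step 6: (¬(T ∧ F) ∧ (((F ∨ F) ∨ (F ∨ F)) ∧ T)) ∨ ¬T
  step 7: ((¬T ∨ ¬F) ∧ (((F ∨ F) ∨ (F ∨ F)) ∧ T)) ∨ ¬T
  step 8: ((F ∨ ¬F) ∧ (((F ∨ F) ∨ (F ∨ F)) ∧ T)) ∨ ¬T
  step 9: (¬F ∧ (((F ∨ F) ∨ (F ∨ F)) ∧ T)) ∨ ¬T
  step 10: (T ∧ (((F ∨ F) ∨ (F ∨ F)) ∧ T)) ∨ ¬T
  step 11: (((F ∨ F) ∨ (F ∨ F)) ∧ T) ∨ ¬T
  step 12: ((F ∨ F) ∨ (F ∨ F)) ∨ ¬T
  step 13: (F ∨ F) ∨ ¬T
  step 14: F ∨ ¬T
  step 15: ¬T
  step 16: F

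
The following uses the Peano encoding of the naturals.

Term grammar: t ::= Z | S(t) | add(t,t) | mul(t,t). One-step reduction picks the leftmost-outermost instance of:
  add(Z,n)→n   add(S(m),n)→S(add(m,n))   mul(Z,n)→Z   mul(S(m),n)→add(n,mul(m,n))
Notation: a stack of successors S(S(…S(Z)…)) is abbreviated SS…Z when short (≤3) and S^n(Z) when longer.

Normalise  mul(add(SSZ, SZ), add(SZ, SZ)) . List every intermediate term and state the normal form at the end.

  start: mul(add(SSZ, SZ), add(SZ, SZ))
  [1] mul(S(add(SZ, SZ)), add(SZ, SZ))
  [2] add(add(SZ, SZ), mul(add(SZ, SZ), add(SZ, SZ)))
  [3] add(S(add(Z, SZ)), mul(add(SZ, SZ), add(SZ, SZ)))
  [4] S(add(add(Z, SZ), mul(add(SZ, SZ), add(SZ, SZ))))
  [5] S(add(SZ, mul(add(SZ, SZ), add(SZ, SZ))))
  [6] S(S(add(Z, mul(add(SZ, SZ), add(SZ, SZ)))))
  [7] S(S(mul(add(SZ, SZ), add(SZ, SZ))))
  [8] S(S(mul(S(add(Z, SZ)), add(SZ, SZ))))
  [9] S(S(add(add(SZ, SZ), mul(add(Z, SZ), add(SZ, SZ)))))
  [10] S(S(add(S(add(Z, SZ)), mul(add(Z, SZ), add(SZ, SZ)))))
  [11] S(S(S(add(add(Z, SZ), mul(add(Z, SZ), add(SZ, SZ))))))
  [12] S(S(S(add(SZ, mul(add(Z, SZ), add(SZ, SZ))))))
  [13] S(S(S(S(add(Z, mul(add(Z, SZ), add(SZ, SZ)))))))
  [14] S(S(S(S(mul(add(Z, SZ), add(SZ, SZ))))))
  [15] S(S(S(S(mul(SZ, add(SZ, SZ))))))
  [16] S(S(S(S(add(add(SZ, SZ), mul(Z, add(SZ, SZ)))))))
  [17] S(S(S(S(add(S(add(Z, SZ)), mul(Z, add(SZ, SZ)))))))
  [18] S(S(S(S(S(add(add(Z, SZ), mul(Z, add(SZ, SZ))))))))
  [19] S(S(S(S(S(add(SZ, mul(Z, add(SZ, SZ))))))))
  [20] S(S(S(S(S(S(add(Z, mul(Z, add(SZ, SZ)))))))))
  [21] S(S(S(S(S(S(mul(Z, add(SZ, SZ))))))))
  [22] S^6(Z)

Answer: normal form = S^6(Z)  (in 22 steps)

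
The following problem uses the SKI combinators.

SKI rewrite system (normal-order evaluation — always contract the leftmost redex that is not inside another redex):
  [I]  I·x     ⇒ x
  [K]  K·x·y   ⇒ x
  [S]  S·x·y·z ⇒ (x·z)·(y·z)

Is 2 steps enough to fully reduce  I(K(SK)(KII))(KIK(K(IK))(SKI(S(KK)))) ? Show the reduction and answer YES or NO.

Answer: NO — after 2 steps the term is SK(KIK(K(IK))(SKI(S(KK)))), not yet normal

Reduction:
  start: I(K(SK)(KII))(KIK(K(IK))(SKI(S(KK))))
  step 1: K(SK)(KII)(KIK(K(IK))(SKI(S(KK))))
  step 2: SK(KIK(K(IK))(SKI(S(KK))))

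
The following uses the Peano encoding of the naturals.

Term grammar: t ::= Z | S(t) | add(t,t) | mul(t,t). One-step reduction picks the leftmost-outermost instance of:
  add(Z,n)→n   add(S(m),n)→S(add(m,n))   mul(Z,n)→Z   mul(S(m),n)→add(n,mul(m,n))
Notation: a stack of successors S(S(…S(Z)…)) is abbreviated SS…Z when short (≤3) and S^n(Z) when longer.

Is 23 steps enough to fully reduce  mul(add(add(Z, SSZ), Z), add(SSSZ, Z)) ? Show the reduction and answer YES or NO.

Answer: YES — reaches normal form S^6(Z) in 23 ≤ 23 steps

Working:
  start: mul(add(add(Z, SSZ), Z), add(SSSZ, Z))
  step 1: mul(add(SSZ, Z), add(SSSZ, Z))
  step 2: mul(S(add(SZ, Z)), add(SSSZ, Z))
  step 3: add(add(SSSZ, Z), mul(add(SZ, Z), add(SSSZ, Z)))
  step 4: add(S(add(SSZ, Z)), mul(add(SZ, Z), add(SSSZ, Z)))
  step 5: S(add(add(SSZ, Z), mul(add(SZ, Z), add(SSSZ, Z))))
  step 6: S(add(S(add(SZ, Z)), mul(add(SZ, Z), add(SSSZ, Z))))
  step 7: S(S(add(add(SZ, Z), mul(add(SZ, Z), add(SSSZ, Z)))))
  step 8: S(S(add(S(add(Z, Z)), mul(add(SZ, Z), add(SSSZ, Z)))))
  step 9: S(S(S(add(add(Z, Z), mul(add(SZ, Z), add(SSSZ, Z))))))
  step 10: S(S(S(add(Z, mul(add(SZ, Z), add(SSSZ, Z))))))
  step 11: S(S(S(mul(add(SZ, Z), add(SSSZ, Z)))))
  step 12: S(S(S(mul(S(add(Z, Z)), add(SSSZ, Z)))))
  step 13: S(S(S(add(add(SSSZ, Z), mul(add(Z, Z), add(SSSZ, Z))))))
  step 14: S(S(S(add(S(add(SSZ, Z)), mul(add(Z, Z), add(SSSZ, Z))))))
  step 15: S(S(S(S(add(add(SSZ, Z), mul(add(Z, Z), add(SSSZ, Z)))))))
  step 16: S(S(S(S(add(S(add(SZ, Z)), mul(add(Z, Z), add(SSSZ, Z)))))))
  step 17: S(S(S(S(S(add(add(SZ, Z), mul(add(Z, Z), add(SSSZ, Z))))))))
  step 18: S(S(S(S(S(add(S(add(Z, Z)), mul(add(Z, Z), add(SSSZ, Z))))))))
  step 19: S(S(S(S(S(S(add(add(Z, Z), mul(add(Z, Z), add(SSSZ, Z)))))))))
  step 20: S(S(S(S(S(S(add(Z, mul(add(Z, Z), add(SSSZ, Z)))))))))
  step 21: S(S(S(S(S(S(mul(add(Z, Z), add(SSSZ, Z))))))))
  step 22: S(S(S(S(S(S(mul(Z, add(SSSZ, Z))))))))
  step 23: S^6(Z)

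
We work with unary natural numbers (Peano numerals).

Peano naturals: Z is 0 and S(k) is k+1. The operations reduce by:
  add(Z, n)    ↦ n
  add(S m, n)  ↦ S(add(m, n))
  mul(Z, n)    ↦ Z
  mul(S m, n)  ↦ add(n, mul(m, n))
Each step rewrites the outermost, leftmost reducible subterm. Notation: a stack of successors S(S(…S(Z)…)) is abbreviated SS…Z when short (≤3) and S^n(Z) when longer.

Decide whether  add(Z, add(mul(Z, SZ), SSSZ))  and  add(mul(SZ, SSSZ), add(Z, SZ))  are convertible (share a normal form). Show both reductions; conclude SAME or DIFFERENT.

Answer: DIFFERENT — A ⇓ SSSZ, B ⇓ S^4(Z)

Derivation:
Term A:
  start: add(Z, add(mul(Z, SZ), SSSZ))
  →1  add(mul(Z, SZ), SSSZ)
  →2  add(Z, SSSZ)
  →3  SSSZ

Term B:
  start: add(mul(SZ, SSSZ), add(Z, SZ))
  →1  add(add(SSSZ, mul(Z, SSSZ)), add(Z, SZ))
  →2  add(S(add(SSZ, mul(Z, SSSZ))), add(Z, SZ))
  →3  S(add(add(SSZ, mul(Z, SSSZ)), add(Z, SZ)))
  →4  S(add(S(add(SZ, mul(Z, SSSZ))), add(Z, SZ)))
  →5  S(S(add(add(SZ, mul(Z, SSSZ)), add(Z, SZ))))
  →6  S(S(add(S(add(Z, mul(Z, SSSZ))), add(Z, SZ))))
  →7  S(S(S(add(add(Z, mul(Z, SSSZ)), add(Z, SZ)))))
  →8  S(S(S(add(mul(Z, SSSZ), add(Z, SZ)))))
  →9  S(S(S(add(Z, add(Z, SZ)))))
  →10  S(S(S(add(Z, SZ))))
  →11  S^4(Z)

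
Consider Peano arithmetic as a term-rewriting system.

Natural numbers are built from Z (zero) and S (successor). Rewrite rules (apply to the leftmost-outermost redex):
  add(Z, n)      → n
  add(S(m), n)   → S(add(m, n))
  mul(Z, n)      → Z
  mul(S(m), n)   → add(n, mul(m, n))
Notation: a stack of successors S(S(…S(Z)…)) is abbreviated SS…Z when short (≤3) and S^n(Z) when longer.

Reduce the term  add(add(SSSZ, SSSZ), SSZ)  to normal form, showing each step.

  start: add(add(SSSZ, SSSZ), SSZ)
  →1  add(S(add(SSZ, SSSZ)), SSZ)
  →2  S(add(add(SSZ, SSSZ), SSZ))
  →3  S(add(S(add(SZ, SSSZ)), SSZ))
  →4  S(S(add(add(SZ, SSSZ), SSZ)))
  →5  S(S(add(S(add(Z, SSSZ)), SSZ)))
  →6  S(S(S(add(add(Z, SSSZ), SSZ))))
  →7  S(S(S(add(SSSZ, SSZ))))
  →8  S(S(S(S(add(SSZ, SSZ)))))
  →9  S(S(S(S(S(add(SZ, SSZ))))))
  →10  S(S(S(S(S(S(add(Z, SSZ)))))))
  →11  S^8(Z)

Answer: normal form = S^8(Z)  (in 11 steps)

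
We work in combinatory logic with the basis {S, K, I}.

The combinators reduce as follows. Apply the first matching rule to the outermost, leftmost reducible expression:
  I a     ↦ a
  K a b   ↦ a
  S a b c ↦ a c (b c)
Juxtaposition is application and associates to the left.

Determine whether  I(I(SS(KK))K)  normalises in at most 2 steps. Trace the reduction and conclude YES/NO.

Answer: NO — after 2 steps the term is SS(KK)K, not yet normal

Derivation:
  start: I(I(SS(KK))K)
  →1  I(SS(KK))K
  →2  SS(KK)K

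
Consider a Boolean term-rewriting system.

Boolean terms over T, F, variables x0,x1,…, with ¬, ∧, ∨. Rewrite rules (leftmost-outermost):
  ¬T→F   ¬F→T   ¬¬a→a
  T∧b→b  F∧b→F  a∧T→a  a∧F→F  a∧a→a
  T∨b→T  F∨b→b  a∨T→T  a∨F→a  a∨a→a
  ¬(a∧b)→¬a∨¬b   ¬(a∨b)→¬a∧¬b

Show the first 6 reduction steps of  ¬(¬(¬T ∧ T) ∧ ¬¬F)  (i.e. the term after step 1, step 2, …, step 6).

  start: ¬(¬(¬T ∧ T) ∧ ¬¬F)
  →1  ¬¬(¬T ∧ T) ∨ ¬¬¬F
  →2  (¬T ∧ T) ∨ ¬¬¬F
  →3  ¬T ∨ ¬¬¬F
  →4  F ∨ ¬¬¬F
  →5  ¬¬¬F
  →6  ¬F

Answer: after 6 steps: ¬F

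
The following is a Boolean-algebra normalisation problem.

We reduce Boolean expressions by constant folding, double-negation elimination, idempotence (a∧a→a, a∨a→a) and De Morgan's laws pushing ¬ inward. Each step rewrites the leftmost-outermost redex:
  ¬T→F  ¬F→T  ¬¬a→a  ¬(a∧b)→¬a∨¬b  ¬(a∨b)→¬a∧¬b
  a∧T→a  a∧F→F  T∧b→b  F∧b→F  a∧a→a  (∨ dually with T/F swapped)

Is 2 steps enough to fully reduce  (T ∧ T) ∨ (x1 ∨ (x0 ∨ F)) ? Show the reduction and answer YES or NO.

Answer: YES — reaches normal form T in 2 ≤ 2 steps

Working:
  start: (T ∧ T) ∨ (x1 ∨ (x0 ∨ F))
  [1] T ∨ (x1 ∨ (x0 ∨ F))
  [2] T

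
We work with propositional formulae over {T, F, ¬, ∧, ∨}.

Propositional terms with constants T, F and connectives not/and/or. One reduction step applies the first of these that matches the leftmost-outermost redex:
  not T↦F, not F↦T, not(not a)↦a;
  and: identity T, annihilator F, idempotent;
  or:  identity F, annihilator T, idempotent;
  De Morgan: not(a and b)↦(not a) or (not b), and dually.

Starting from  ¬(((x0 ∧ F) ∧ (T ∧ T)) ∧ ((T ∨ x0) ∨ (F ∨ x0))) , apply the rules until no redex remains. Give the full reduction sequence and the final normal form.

  start: ¬(((x0 ∧ F) ∧ (T ∧ T)) ∧ ((T ∨ x0) ∨ (F ∨ x0)))
  [1] ¬((x0 ∧ F) ∧ (T ∧ T)) ∨ ¬((T ∨ x0) ∨ (F ∨ x0))
  [2] (¬(x0 ∧ F) ∨ ¬(T ∧ T)) ∨ ¬((T ∨ x0) ∨ (F ∨ x0))
  [3] ((¬x0 ∨ ¬F) ∨ ¬(T ∧ T)) ∨ ¬((T ∨ x0) ∨ (F ∨ x0))
  [4] ((¬x0 ∨ T) ∨ ¬(T ∧ T)) ∨ ¬((T ∨ x0) ∨ (F ∨ x0))
  [5] (T ∨ ¬(T ∧ T)) ∨ ¬((T ∨ x0) ∨ (F ∨ x0))
  [6] T ∨ ¬((T ∨ x0) ∨ (F ∨ x0))
  [7] T

Answer: normal form = T  (in 7 steps)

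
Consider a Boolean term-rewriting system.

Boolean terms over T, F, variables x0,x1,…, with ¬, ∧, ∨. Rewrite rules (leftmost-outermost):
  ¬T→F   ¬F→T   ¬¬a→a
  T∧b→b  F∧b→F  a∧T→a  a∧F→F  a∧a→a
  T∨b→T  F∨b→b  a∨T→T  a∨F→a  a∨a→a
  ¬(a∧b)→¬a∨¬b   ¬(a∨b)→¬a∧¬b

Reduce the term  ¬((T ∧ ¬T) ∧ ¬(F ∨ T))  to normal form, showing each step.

  start: ¬((T ∧ ¬T) ∧ ¬(F ∨ T))
  step 1: ¬(T ∧ ¬T) ∨ ¬¬(F ∨ T)
  step 2: (¬T ∨ ¬¬T) ∨ ¬¬(F ∨ T)
  step 3: (F ∨ ¬¬T) ∨ ¬¬(F ∨ T)
  step 4: ¬¬T ∨ ¬¬(F ∨ T)
  step 5: T ∨ ¬¬(F ∨ T)
  step 6: T

Answer: normal form = T  (in 6 steps)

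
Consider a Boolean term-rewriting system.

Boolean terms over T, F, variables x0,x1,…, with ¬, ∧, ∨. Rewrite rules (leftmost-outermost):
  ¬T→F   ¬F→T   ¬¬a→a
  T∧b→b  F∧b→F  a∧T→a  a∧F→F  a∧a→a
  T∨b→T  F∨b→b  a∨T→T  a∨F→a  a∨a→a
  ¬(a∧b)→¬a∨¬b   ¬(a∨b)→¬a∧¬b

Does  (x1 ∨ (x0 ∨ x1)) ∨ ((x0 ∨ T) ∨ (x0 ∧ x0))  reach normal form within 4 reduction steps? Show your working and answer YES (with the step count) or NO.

  start: (x1 ∨ (x0 ∨ x1)) ∨ ((x0 ∨ T) ∨ (x0 ∧ x0))
  step 1: (x1 ∨ (x0 ∨ x1)) ∨ (T ∨ (x0 ∧ x0))
  step 2: (x1 ∨ (x0 ∨ x1)) ∨ T
  step 3: T

Answer: YES — reaches normal form T in 3 ≤ 4 steps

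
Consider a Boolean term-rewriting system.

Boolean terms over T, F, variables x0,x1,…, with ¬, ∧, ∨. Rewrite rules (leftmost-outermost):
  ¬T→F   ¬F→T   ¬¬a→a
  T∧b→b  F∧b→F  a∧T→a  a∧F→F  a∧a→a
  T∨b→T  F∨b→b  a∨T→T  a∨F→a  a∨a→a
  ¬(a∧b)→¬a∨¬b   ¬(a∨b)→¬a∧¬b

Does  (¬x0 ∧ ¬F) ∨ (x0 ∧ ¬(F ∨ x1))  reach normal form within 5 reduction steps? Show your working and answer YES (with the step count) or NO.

  start: (¬x0 ∧ ¬F) ∨ (x0 ∧ ¬(F ∨ x1))
  [1] (¬x0 ∧ T) ∨ (x0 ∧ ¬(F ∨ x1))
  [2] ¬x0 ∨ (x0 ∧ ¬(F ∨ x1))
  [3] ¬x0 ∨ (x0 ∧ (¬F ∧ ¬x1))
  [4] ¬x0 ∨ (x0 ∧ (T ∧ ¬x1))
  [5] ¬x0 ∨ (x0 ∧ ¬x1)

Answer: YES — reaches normal form ¬x0 ∨ (x0 ∧ ¬x1) in 5 ≤ 5 steps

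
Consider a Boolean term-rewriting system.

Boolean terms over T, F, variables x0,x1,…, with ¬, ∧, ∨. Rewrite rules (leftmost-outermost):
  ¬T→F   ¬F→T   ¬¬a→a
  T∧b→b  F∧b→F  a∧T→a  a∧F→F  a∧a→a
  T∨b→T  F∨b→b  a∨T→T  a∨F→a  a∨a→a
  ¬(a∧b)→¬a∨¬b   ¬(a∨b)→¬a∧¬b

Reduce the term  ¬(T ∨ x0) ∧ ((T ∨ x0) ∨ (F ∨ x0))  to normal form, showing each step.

Answer: normal form = F  (in 4 steps)

Reduction:
  start: ¬(T ∨ x0) ∧ ((T ∨ x0) ∨ (F ∨ x0))
  →1  (¬T ∧ ¬x0) ∧ ((T ∨ x0) ∨ (F ∨ x0))
  →2  (F ∧ ¬x0) ∧ ((T ∨ x0) ∨ (F ∨ x0))
  →3  F ∧ ((T ∨ x0) ∨ (F ∨ x0))
  →4  F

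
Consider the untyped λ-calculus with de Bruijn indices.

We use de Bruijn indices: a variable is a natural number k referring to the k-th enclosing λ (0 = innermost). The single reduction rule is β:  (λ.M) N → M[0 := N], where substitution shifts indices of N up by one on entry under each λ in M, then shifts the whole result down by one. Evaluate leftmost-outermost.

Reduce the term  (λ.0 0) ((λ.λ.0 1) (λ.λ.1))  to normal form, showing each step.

Answer: normal form = λ.λ.λ.1  (in 6 steps)

Working:
  start: (λ.0 0) ((λ.λ.0 1) (λ.λ.1))
  step 1: (λ.λ.0 1) (λ.λ.1) ((λ.λ.0 1) (λ.λ.1))
  step 2: (λ.0 (λ.λ.1)) ((λ.λ.0 1) (λ.λ.1))
  step 3: (λ.λ.0 1) (λ.λ.1) (λ.λ.1)
  step 4: (λ.0 (λ.λ.1)) (λ.λ.1)
  step 5: (λ.λ.1) (λ.λ.1)
  step 6: λ.λ.λ.1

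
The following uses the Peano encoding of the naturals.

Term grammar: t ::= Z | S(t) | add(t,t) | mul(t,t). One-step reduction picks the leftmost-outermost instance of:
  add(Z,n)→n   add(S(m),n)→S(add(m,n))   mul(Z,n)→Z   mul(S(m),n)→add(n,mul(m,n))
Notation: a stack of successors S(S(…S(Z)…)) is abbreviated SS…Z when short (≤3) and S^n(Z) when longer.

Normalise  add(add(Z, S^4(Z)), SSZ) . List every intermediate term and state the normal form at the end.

  start: add(add(Z, S^4(Z)), SSZ)
  →1  add(S^4(Z), SSZ)
  →2  S(add(SSSZ, SSZ))
  →3  S(S(add(SSZ, SSZ)))
  →4  S(S(S(add(SZ, SSZ))))
  →5  S(S(S(S(add(Z, SSZ)))))
  →6  S^6(Z)

Answer: normal form = S^6(Z)  (in 6 steps)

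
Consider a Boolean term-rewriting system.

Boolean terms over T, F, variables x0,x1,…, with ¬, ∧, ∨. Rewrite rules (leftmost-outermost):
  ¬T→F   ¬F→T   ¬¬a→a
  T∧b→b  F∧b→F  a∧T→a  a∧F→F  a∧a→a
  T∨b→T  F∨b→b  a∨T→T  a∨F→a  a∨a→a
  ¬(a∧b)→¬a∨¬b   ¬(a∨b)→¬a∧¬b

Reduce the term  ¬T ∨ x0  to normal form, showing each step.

  start: ¬T ∨ x0
  →1  F ∨ x0
  →2  x0

Answer: normal form = x0  (in 2 steps)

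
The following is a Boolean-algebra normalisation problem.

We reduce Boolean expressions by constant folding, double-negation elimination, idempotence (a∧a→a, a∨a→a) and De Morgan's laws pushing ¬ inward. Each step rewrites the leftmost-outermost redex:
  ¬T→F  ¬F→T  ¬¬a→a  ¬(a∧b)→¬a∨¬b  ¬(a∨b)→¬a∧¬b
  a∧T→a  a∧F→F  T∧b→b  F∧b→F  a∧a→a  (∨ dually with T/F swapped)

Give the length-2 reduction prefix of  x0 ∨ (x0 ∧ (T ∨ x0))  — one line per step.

Answer: after 2 steps: x0 ∨ x0

Reduction:
  start: x0 ∨ (x0 ∧ (T ∨ x0))
  step 1: x0 ∨ (x0 ∧ T)
  step 2: x0 ∨ x0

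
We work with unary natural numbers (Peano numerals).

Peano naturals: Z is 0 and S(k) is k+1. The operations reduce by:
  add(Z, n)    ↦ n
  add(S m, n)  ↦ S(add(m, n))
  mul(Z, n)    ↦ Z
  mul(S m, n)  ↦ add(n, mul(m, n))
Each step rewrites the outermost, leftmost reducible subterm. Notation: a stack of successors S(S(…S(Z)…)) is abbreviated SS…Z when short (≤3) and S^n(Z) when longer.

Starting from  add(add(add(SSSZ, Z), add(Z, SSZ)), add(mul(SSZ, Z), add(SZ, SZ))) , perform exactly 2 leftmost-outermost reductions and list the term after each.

Answer: after 2 steps: add(S(add(add(SSZ, Z), add(Z, SSZ))), add(mul(SSZ, Z), add(SZ, SZ)))

Working:
  start: add(add(add(SSSZ, Z), add(Z, SSZ)), add(mul(SSZ, Z), add(SZ, SZ)))
  →1  add(add(S(add(SSZ, Z)), add(Z, SSZ)), add(mul(SSZ, Z), add(SZ, SZ)))
  →2  add(S(add(add(SSZ, Z), add(Z, SSZ))), add(mul(SSZ, Z), add(SZ, SZ)))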